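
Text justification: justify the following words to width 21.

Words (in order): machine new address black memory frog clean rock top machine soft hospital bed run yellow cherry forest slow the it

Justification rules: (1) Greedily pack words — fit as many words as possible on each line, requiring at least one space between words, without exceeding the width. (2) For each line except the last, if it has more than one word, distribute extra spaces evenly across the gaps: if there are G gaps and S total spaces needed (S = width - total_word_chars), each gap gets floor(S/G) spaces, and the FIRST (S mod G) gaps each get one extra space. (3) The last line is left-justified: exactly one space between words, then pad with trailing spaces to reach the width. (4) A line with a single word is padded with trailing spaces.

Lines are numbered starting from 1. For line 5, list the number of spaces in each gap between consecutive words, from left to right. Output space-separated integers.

Answer: 1 1 1

Derivation:
Line 1: ['machine', 'new', 'address'] (min_width=19, slack=2)
Line 2: ['black', 'memory', 'frog'] (min_width=17, slack=4)
Line 3: ['clean', 'rock', 'top'] (min_width=14, slack=7)
Line 4: ['machine', 'soft', 'hospital'] (min_width=21, slack=0)
Line 5: ['bed', 'run', 'yellow', 'cherry'] (min_width=21, slack=0)
Line 6: ['forest', 'slow', 'the', 'it'] (min_width=18, slack=3)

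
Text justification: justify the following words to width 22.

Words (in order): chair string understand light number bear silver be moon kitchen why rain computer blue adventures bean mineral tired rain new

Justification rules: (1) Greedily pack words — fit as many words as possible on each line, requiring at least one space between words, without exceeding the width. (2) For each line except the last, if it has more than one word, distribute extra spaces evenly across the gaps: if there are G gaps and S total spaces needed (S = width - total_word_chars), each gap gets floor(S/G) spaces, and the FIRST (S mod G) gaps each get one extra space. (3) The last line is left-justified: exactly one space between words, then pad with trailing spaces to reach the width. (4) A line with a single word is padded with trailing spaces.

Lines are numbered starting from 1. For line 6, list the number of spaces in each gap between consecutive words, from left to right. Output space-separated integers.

Answer: 8

Derivation:
Line 1: ['chair', 'string'] (min_width=12, slack=10)
Line 2: ['understand', 'light'] (min_width=16, slack=6)
Line 3: ['number', 'bear', 'silver', 'be'] (min_width=21, slack=1)
Line 4: ['moon', 'kitchen', 'why', 'rain'] (min_width=21, slack=1)
Line 5: ['computer', 'blue'] (min_width=13, slack=9)
Line 6: ['adventures', 'bean'] (min_width=15, slack=7)
Line 7: ['mineral', 'tired', 'rain', 'new'] (min_width=22, slack=0)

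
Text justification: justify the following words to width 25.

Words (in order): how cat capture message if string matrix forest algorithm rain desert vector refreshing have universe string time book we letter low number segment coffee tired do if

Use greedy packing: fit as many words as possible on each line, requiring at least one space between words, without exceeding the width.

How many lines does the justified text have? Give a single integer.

Answer: 8

Derivation:
Line 1: ['how', 'cat', 'capture', 'message'] (min_width=23, slack=2)
Line 2: ['if', 'string', 'matrix', 'forest'] (min_width=23, slack=2)
Line 3: ['algorithm', 'rain', 'desert'] (min_width=21, slack=4)
Line 4: ['vector', 'refreshing', 'have'] (min_width=22, slack=3)
Line 5: ['universe', 'string', 'time', 'book'] (min_width=25, slack=0)
Line 6: ['we', 'letter', 'low', 'number'] (min_width=20, slack=5)
Line 7: ['segment', 'coffee', 'tired', 'do'] (min_width=23, slack=2)
Line 8: ['if'] (min_width=2, slack=23)
Total lines: 8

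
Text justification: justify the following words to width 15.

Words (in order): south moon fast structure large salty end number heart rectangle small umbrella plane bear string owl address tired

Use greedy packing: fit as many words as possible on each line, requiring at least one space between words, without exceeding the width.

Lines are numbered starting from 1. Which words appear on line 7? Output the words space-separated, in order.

Answer: bear string owl

Derivation:
Line 1: ['south', 'moon', 'fast'] (min_width=15, slack=0)
Line 2: ['structure', 'large'] (min_width=15, slack=0)
Line 3: ['salty', 'end'] (min_width=9, slack=6)
Line 4: ['number', 'heart'] (min_width=12, slack=3)
Line 5: ['rectangle', 'small'] (min_width=15, slack=0)
Line 6: ['umbrella', 'plane'] (min_width=14, slack=1)
Line 7: ['bear', 'string', 'owl'] (min_width=15, slack=0)
Line 8: ['address', 'tired'] (min_width=13, slack=2)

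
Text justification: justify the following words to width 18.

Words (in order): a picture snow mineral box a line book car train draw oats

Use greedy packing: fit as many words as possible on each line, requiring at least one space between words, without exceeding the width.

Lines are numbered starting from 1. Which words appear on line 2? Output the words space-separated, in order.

Line 1: ['a', 'picture', 'snow'] (min_width=14, slack=4)
Line 2: ['mineral', 'box', 'a', 'line'] (min_width=18, slack=0)
Line 3: ['book', 'car', 'train'] (min_width=14, slack=4)
Line 4: ['draw', 'oats'] (min_width=9, slack=9)

Answer: mineral box a line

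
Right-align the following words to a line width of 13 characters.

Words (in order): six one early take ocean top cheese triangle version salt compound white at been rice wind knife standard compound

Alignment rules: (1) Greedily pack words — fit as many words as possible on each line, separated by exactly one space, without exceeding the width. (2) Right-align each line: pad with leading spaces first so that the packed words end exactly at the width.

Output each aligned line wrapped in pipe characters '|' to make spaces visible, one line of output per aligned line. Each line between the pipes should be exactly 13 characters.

Line 1: ['six', 'one', 'early'] (min_width=13, slack=0)
Line 2: ['take', 'ocean'] (min_width=10, slack=3)
Line 3: ['top', 'cheese'] (min_width=10, slack=3)
Line 4: ['triangle'] (min_width=8, slack=5)
Line 5: ['version', 'salt'] (min_width=12, slack=1)
Line 6: ['compound'] (min_width=8, slack=5)
Line 7: ['white', 'at', 'been'] (min_width=13, slack=0)
Line 8: ['rice', 'wind'] (min_width=9, slack=4)
Line 9: ['knife'] (min_width=5, slack=8)
Line 10: ['standard'] (min_width=8, slack=5)
Line 11: ['compound'] (min_width=8, slack=5)

Answer: |six one early|
|   take ocean|
|   top cheese|
|     triangle|
| version salt|
|     compound|
|white at been|
|    rice wind|
|        knife|
|     standard|
|     compound|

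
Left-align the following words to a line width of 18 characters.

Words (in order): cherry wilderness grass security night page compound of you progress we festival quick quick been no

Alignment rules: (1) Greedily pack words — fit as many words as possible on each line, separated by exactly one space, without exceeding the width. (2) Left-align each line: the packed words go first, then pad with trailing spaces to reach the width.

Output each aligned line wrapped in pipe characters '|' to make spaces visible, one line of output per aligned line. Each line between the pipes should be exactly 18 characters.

Line 1: ['cherry', 'wilderness'] (min_width=17, slack=1)
Line 2: ['grass', 'security'] (min_width=14, slack=4)
Line 3: ['night', 'page'] (min_width=10, slack=8)
Line 4: ['compound', 'of', 'you'] (min_width=15, slack=3)
Line 5: ['progress', 'we'] (min_width=11, slack=7)
Line 6: ['festival', 'quick'] (min_width=14, slack=4)
Line 7: ['quick', 'been', 'no'] (min_width=13, slack=5)

Answer: |cherry wilderness |
|grass security    |
|night page        |
|compound of you   |
|progress we       |
|festival quick    |
|quick been no     |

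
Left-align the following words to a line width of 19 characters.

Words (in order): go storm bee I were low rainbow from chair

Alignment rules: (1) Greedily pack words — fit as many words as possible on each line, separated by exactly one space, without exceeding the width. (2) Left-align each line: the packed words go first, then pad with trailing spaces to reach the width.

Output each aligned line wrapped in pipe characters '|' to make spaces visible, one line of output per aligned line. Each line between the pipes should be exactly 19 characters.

Answer: |go storm bee I were|
|low rainbow from   |
|chair              |

Derivation:
Line 1: ['go', 'storm', 'bee', 'I', 'were'] (min_width=19, slack=0)
Line 2: ['low', 'rainbow', 'from'] (min_width=16, slack=3)
Line 3: ['chair'] (min_width=5, slack=14)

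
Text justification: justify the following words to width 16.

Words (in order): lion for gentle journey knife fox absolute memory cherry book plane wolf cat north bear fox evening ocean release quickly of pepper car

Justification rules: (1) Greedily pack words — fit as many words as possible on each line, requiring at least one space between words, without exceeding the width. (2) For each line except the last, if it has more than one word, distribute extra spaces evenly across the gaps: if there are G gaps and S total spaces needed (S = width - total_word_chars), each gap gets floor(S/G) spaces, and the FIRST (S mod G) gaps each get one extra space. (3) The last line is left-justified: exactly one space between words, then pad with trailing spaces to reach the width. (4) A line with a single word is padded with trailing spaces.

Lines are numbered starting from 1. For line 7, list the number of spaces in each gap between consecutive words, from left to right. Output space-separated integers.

Line 1: ['lion', 'for', 'gentle'] (min_width=15, slack=1)
Line 2: ['journey', 'knife'] (min_width=13, slack=3)
Line 3: ['fox', 'absolute'] (min_width=12, slack=4)
Line 4: ['memory', 'cherry'] (min_width=13, slack=3)
Line 5: ['book', 'plane', 'wolf'] (min_width=15, slack=1)
Line 6: ['cat', 'north', 'bear'] (min_width=14, slack=2)
Line 7: ['fox', 'evening'] (min_width=11, slack=5)
Line 8: ['ocean', 'release'] (min_width=13, slack=3)
Line 9: ['quickly', 'of'] (min_width=10, slack=6)
Line 10: ['pepper', 'car'] (min_width=10, slack=6)

Answer: 6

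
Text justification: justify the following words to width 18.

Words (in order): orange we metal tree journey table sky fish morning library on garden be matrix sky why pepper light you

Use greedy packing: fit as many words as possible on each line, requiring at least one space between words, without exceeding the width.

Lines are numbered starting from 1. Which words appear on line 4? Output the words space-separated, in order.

Line 1: ['orange', 'we', 'metal'] (min_width=15, slack=3)
Line 2: ['tree', 'journey', 'table'] (min_width=18, slack=0)
Line 3: ['sky', 'fish', 'morning'] (min_width=16, slack=2)
Line 4: ['library', 'on', 'garden'] (min_width=17, slack=1)
Line 5: ['be', 'matrix', 'sky', 'why'] (min_width=17, slack=1)
Line 6: ['pepper', 'light', 'you'] (min_width=16, slack=2)

Answer: library on garden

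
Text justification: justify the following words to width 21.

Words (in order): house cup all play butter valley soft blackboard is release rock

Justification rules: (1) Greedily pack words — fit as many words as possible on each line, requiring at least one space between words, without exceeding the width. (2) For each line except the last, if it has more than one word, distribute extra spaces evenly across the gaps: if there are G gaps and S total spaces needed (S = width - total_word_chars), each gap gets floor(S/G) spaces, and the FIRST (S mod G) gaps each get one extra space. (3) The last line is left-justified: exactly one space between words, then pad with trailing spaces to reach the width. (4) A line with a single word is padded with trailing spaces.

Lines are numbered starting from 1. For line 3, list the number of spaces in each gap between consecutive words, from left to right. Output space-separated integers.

Answer: 1 1

Derivation:
Line 1: ['house', 'cup', 'all', 'play'] (min_width=18, slack=3)
Line 2: ['butter', 'valley', 'soft'] (min_width=18, slack=3)
Line 3: ['blackboard', 'is', 'release'] (min_width=21, slack=0)
Line 4: ['rock'] (min_width=4, slack=17)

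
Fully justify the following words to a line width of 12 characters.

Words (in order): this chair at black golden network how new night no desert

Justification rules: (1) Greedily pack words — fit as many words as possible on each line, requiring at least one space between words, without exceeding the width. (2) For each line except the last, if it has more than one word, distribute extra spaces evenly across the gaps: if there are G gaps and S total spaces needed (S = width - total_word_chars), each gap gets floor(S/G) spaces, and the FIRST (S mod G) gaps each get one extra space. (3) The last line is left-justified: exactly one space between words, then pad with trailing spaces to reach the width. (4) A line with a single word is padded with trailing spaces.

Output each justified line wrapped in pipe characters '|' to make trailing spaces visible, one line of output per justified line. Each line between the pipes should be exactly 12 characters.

Answer: |this   chair|
|at     black|
|golden      |
|network  how|
|new night no|
|desert      |

Derivation:
Line 1: ['this', 'chair'] (min_width=10, slack=2)
Line 2: ['at', 'black'] (min_width=8, slack=4)
Line 3: ['golden'] (min_width=6, slack=6)
Line 4: ['network', 'how'] (min_width=11, slack=1)
Line 5: ['new', 'night', 'no'] (min_width=12, slack=0)
Line 6: ['desert'] (min_width=6, slack=6)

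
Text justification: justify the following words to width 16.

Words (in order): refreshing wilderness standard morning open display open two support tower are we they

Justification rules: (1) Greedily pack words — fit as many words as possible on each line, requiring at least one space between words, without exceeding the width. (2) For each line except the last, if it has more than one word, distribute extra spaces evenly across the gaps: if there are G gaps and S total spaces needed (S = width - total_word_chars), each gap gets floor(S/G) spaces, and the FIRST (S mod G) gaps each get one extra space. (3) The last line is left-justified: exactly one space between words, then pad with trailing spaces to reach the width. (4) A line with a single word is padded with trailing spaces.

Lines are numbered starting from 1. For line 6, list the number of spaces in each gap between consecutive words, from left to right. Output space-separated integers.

Line 1: ['refreshing'] (min_width=10, slack=6)
Line 2: ['wilderness'] (min_width=10, slack=6)
Line 3: ['standard', 'morning'] (min_width=16, slack=0)
Line 4: ['open', 'display'] (min_width=12, slack=4)
Line 5: ['open', 'two', 'support'] (min_width=16, slack=0)
Line 6: ['tower', 'are', 'we'] (min_width=12, slack=4)
Line 7: ['they'] (min_width=4, slack=12)

Answer: 3 3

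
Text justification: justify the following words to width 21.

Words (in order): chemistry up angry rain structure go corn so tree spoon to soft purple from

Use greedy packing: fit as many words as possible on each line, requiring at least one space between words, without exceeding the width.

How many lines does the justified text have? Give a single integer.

Line 1: ['chemistry', 'up', 'angry'] (min_width=18, slack=3)
Line 2: ['rain', 'structure', 'go'] (min_width=17, slack=4)
Line 3: ['corn', 'so', 'tree', 'spoon', 'to'] (min_width=21, slack=0)
Line 4: ['soft', 'purple', 'from'] (min_width=16, slack=5)
Total lines: 4

Answer: 4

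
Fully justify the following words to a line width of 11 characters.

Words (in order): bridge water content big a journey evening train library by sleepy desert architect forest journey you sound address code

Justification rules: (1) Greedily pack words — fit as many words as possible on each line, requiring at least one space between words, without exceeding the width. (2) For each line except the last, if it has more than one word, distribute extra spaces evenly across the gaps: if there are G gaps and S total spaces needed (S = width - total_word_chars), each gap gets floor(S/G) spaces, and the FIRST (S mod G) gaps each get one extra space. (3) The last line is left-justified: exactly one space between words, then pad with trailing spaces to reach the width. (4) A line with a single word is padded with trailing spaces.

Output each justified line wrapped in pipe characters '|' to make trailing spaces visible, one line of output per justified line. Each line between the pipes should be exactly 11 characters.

Line 1: ['bridge'] (min_width=6, slack=5)
Line 2: ['water'] (min_width=5, slack=6)
Line 3: ['content', 'big'] (min_width=11, slack=0)
Line 4: ['a', 'journey'] (min_width=9, slack=2)
Line 5: ['evening'] (min_width=7, slack=4)
Line 6: ['train'] (min_width=5, slack=6)
Line 7: ['library', 'by'] (min_width=10, slack=1)
Line 8: ['sleepy'] (min_width=6, slack=5)
Line 9: ['desert'] (min_width=6, slack=5)
Line 10: ['architect'] (min_width=9, slack=2)
Line 11: ['forest'] (min_width=6, slack=5)
Line 12: ['journey', 'you'] (min_width=11, slack=0)
Line 13: ['sound'] (min_width=5, slack=6)
Line 14: ['address'] (min_width=7, slack=4)
Line 15: ['code'] (min_width=4, slack=7)

Answer: |bridge     |
|water      |
|content big|
|a   journey|
|evening    |
|train      |
|library  by|
|sleepy     |
|desert     |
|architect  |
|forest     |
|journey you|
|sound      |
|address    |
|code       |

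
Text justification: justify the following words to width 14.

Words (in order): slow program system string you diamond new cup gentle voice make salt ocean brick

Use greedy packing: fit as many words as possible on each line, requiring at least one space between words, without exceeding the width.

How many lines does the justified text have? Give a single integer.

Answer: 7

Derivation:
Line 1: ['slow', 'program'] (min_width=12, slack=2)
Line 2: ['system', 'string'] (min_width=13, slack=1)
Line 3: ['you', 'diamond'] (min_width=11, slack=3)
Line 4: ['new', 'cup', 'gentle'] (min_width=14, slack=0)
Line 5: ['voice', 'make'] (min_width=10, slack=4)
Line 6: ['salt', 'ocean'] (min_width=10, slack=4)
Line 7: ['brick'] (min_width=5, slack=9)
Total lines: 7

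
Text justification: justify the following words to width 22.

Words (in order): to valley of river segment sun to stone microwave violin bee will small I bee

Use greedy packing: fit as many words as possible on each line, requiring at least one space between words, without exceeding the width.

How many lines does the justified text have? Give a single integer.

Answer: 4

Derivation:
Line 1: ['to', 'valley', 'of', 'river'] (min_width=18, slack=4)
Line 2: ['segment', 'sun', 'to', 'stone'] (min_width=20, slack=2)
Line 3: ['microwave', 'violin', 'bee'] (min_width=20, slack=2)
Line 4: ['will', 'small', 'I', 'bee'] (min_width=16, slack=6)
Total lines: 4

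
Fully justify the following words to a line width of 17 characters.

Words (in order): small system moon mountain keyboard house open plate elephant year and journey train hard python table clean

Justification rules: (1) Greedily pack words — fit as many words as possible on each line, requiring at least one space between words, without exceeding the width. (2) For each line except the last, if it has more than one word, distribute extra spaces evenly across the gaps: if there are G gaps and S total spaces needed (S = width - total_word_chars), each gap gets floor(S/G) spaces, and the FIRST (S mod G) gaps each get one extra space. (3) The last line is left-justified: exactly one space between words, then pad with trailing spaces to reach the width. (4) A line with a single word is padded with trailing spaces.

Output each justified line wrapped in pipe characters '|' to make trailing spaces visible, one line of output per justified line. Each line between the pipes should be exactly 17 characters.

Line 1: ['small', 'system', 'moon'] (min_width=17, slack=0)
Line 2: ['mountain', 'keyboard'] (min_width=17, slack=0)
Line 3: ['house', 'open', 'plate'] (min_width=16, slack=1)
Line 4: ['elephant', 'year', 'and'] (min_width=17, slack=0)
Line 5: ['journey', 'train'] (min_width=13, slack=4)
Line 6: ['hard', 'python', 'table'] (min_width=17, slack=0)
Line 7: ['clean'] (min_width=5, slack=12)

Answer: |small system moon|
|mountain keyboard|
|house  open plate|
|elephant year and|
|journey     train|
|hard python table|
|clean            |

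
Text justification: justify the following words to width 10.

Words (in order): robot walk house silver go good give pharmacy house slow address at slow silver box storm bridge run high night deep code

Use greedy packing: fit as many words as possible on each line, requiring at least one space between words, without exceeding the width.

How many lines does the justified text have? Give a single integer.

Line 1: ['robot', 'walk'] (min_width=10, slack=0)
Line 2: ['house'] (min_width=5, slack=5)
Line 3: ['silver', 'go'] (min_width=9, slack=1)
Line 4: ['good', 'give'] (min_width=9, slack=1)
Line 5: ['pharmacy'] (min_width=8, slack=2)
Line 6: ['house', 'slow'] (min_width=10, slack=0)
Line 7: ['address', 'at'] (min_width=10, slack=0)
Line 8: ['slow'] (min_width=4, slack=6)
Line 9: ['silver', 'box'] (min_width=10, slack=0)
Line 10: ['storm'] (min_width=5, slack=5)
Line 11: ['bridge', 'run'] (min_width=10, slack=0)
Line 12: ['high', 'night'] (min_width=10, slack=0)
Line 13: ['deep', 'code'] (min_width=9, slack=1)
Total lines: 13

Answer: 13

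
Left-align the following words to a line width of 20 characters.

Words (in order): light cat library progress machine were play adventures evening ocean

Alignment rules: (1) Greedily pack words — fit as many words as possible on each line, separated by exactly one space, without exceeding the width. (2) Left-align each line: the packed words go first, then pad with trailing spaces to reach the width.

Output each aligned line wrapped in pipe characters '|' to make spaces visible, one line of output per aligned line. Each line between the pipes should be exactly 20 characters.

Line 1: ['light', 'cat', 'library'] (min_width=17, slack=3)
Line 2: ['progress', 'machine'] (min_width=16, slack=4)
Line 3: ['were', 'play', 'adventures'] (min_width=20, slack=0)
Line 4: ['evening', 'ocean'] (min_width=13, slack=7)

Answer: |light cat library   |
|progress machine    |
|were play adventures|
|evening ocean       |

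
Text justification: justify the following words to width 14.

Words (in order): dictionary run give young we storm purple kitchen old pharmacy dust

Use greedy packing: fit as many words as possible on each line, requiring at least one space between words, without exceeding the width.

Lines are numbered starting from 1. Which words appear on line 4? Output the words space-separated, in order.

Answer: kitchen old

Derivation:
Line 1: ['dictionary', 'run'] (min_width=14, slack=0)
Line 2: ['give', 'young', 'we'] (min_width=13, slack=1)
Line 3: ['storm', 'purple'] (min_width=12, slack=2)
Line 4: ['kitchen', 'old'] (min_width=11, slack=3)
Line 5: ['pharmacy', 'dust'] (min_width=13, slack=1)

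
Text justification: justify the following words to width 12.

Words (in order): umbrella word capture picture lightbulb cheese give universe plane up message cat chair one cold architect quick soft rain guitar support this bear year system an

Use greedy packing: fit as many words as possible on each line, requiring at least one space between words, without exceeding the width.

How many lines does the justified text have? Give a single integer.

Answer: 16

Derivation:
Line 1: ['umbrella'] (min_width=8, slack=4)
Line 2: ['word', 'capture'] (min_width=12, slack=0)
Line 3: ['picture'] (min_width=7, slack=5)
Line 4: ['lightbulb'] (min_width=9, slack=3)
Line 5: ['cheese', 'give'] (min_width=11, slack=1)
Line 6: ['universe'] (min_width=8, slack=4)
Line 7: ['plane', 'up'] (min_width=8, slack=4)
Line 8: ['message', 'cat'] (min_width=11, slack=1)
Line 9: ['chair', 'one'] (min_width=9, slack=3)
Line 10: ['cold'] (min_width=4, slack=8)
Line 11: ['architect'] (min_width=9, slack=3)
Line 12: ['quick', 'soft'] (min_width=10, slack=2)
Line 13: ['rain', 'guitar'] (min_width=11, slack=1)
Line 14: ['support', 'this'] (min_width=12, slack=0)
Line 15: ['bear', 'year'] (min_width=9, slack=3)
Line 16: ['system', 'an'] (min_width=9, slack=3)
Total lines: 16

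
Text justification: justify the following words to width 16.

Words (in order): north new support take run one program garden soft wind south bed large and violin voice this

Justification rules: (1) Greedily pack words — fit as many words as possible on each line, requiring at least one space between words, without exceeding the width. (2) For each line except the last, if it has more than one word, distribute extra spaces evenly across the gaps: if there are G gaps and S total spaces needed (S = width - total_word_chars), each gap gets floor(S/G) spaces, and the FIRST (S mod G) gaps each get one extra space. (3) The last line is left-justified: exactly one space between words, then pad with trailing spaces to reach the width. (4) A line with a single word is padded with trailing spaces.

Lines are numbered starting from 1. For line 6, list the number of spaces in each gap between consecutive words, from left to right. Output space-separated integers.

Line 1: ['north', 'new'] (min_width=9, slack=7)
Line 2: ['support', 'take', 'run'] (min_width=16, slack=0)
Line 3: ['one', 'program'] (min_width=11, slack=5)
Line 4: ['garden', 'soft', 'wind'] (min_width=16, slack=0)
Line 5: ['south', 'bed', 'large'] (min_width=15, slack=1)
Line 6: ['and', 'violin', 'voice'] (min_width=16, slack=0)
Line 7: ['this'] (min_width=4, slack=12)

Answer: 1 1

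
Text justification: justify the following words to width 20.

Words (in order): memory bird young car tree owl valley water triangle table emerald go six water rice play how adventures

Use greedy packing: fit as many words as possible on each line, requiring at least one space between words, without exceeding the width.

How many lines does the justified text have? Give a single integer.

Answer: 6

Derivation:
Line 1: ['memory', 'bird', 'young'] (min_width=17, slack=3)
Line 2: ['car', 'tree', 'owl', 'valley'] (min_width=19, slack=1)
Line 3: ['water', 'triangle', 'table'] (min_width=20, slack=0)
Line 4: ['emerald', 'go', 'six', 'water'] (min_width=20, slack=0)
Line 5: ['rice', 'play', 'how'] (min_width=13, slack=7)
Line 6: ['adventures'] (min_width=10, slack=10)
Total lines: 6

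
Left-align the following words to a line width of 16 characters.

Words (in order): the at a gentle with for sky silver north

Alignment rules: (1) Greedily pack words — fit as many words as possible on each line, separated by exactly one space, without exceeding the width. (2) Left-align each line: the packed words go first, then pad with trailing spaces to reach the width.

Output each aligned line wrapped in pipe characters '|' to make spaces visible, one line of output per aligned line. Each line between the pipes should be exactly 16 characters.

Line 1: ['the', 'at', 'a', 'gentle'] (min_width=15, slack=1)
Line 2: ['with', 'for', 'sky'] (min_width=12, slack=4)
Line 3: ['silver', 'north'] (min_width=12, slack=4)

Answer: |the at a gentle |
|with for sky    |
|silver north    |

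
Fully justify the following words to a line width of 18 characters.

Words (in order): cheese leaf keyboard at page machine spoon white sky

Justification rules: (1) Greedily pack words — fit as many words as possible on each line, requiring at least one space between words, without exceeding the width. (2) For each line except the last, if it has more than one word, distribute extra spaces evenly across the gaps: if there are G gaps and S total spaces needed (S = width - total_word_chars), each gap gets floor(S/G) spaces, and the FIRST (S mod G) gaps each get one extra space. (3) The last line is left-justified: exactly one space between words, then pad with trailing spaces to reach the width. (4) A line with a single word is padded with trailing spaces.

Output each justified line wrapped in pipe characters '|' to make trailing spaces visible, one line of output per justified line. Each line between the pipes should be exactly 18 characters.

Line 1: ['cheese', 'leaf'] (min_width=11, slack=7)
Line 2: ['keyboard', 'at', 'page'] (min_width=16, slack=2)
Line 3: ['machine', 'spoon'] (min_width=13, slack=5)
Line 4: ['white', 'sky'] (min_width=9, slack=9)

Answer: |cheese        leaf|
|keyboard  at  page|
|machine      spoon|
|white sky         |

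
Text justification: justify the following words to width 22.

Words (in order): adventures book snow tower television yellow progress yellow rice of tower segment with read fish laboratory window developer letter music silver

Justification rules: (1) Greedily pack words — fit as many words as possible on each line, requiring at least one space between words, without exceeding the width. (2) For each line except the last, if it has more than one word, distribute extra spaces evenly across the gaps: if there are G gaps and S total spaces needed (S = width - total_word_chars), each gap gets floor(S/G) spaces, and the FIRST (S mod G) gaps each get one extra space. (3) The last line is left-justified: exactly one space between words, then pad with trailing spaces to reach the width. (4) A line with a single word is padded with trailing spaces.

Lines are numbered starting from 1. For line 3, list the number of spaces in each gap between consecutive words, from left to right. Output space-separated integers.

Answer: 1 1

Derivation:
Line 1: ['adventures', 'book', 'snow'] (min_width=20, slack=2)
Line 2: ['tower', 'television'] (min_width=16, slack=6)
Line 3: ['yellow', 'progress', 'yellow'] (min_width=22, slack=0)
Line 4: ['rice', 'of', 'tower', 'segment'] (min_width=21, slack=1)
Line 5: ['with', 'read', 'fish'] (min_width=14, slack=8)
Line 6: ['laboratory', 'window'] (min_width=17, slack=5)
Line 7: ['developer', 'letter', 'music'] (min_width=22, slack=0)
Line 8: ['silver'] (min_width=6, slack=16)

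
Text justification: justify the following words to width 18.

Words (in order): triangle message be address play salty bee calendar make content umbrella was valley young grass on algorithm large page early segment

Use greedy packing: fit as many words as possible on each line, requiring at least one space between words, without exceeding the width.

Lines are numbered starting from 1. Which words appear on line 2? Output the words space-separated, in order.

Line 1: ['triangle', 'message'] (min_width=16, slack=2)
Line 2: ['be', 'address', 'play'] (min_width=15, slack=3)
Line 3: ['salty', 'bee', 'calendar'] (min_width=18, slack=0)
Line 4: ['make', 'content'] (min_width=12, slack=6)
Line 5: ['umbrella', 'was'] (min_width=12, slack=6)
Line 6: ['valley', 'young', 'grass'] (min_width=18, slack=0)
Line 7: ['on', 'algorithm', 'large'] (min_width=18, slack=0)
Line 8: ['page', 'early', 'segment'] (min_width=18, slack=0)

Answer: be address play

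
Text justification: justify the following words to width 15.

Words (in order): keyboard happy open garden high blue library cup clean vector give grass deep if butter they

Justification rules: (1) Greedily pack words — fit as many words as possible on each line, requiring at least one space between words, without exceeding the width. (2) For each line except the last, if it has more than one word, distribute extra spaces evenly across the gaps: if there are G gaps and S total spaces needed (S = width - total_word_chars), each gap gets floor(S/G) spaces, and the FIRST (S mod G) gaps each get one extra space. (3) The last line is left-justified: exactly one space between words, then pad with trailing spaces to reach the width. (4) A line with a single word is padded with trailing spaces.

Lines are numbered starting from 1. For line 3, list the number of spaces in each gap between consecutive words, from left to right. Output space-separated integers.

Answer: 7

Derivation:
Line 1: ['keyboard', 'happy'] (min_width=14, slack=1)
Line 2: ['open', 'garden'] (min_width=11, slack=4)
Line 3: ['high', 'blue'] (min_width=9, slack=6)
Line 4: ['library', 'cup'] (min_width=11, slack=4)
Line 5: ['clean', 'vector'] (min_width=12, slack=3)
Line 6: ['give', 'grass', 'deep'] (min_width=15, slack=0)
Line 7: ['if', 'butter', 'they'] (min_width=14, slack=1)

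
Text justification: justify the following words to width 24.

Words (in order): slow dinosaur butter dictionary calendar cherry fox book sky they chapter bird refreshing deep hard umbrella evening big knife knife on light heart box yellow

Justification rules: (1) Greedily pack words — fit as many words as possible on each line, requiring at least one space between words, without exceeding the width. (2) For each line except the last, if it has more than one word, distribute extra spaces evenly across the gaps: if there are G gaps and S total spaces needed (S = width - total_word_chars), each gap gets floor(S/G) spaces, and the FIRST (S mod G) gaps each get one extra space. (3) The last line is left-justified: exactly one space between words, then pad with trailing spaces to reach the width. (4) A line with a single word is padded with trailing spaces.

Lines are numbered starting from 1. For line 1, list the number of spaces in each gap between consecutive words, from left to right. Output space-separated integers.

Line 1: ['slow', 'dinosaur', 'butter'] (min_width=20, slack=4)
Line 2: ['dictionary', 'calendar'] (min_width=19, slack=5)
Line 3: ['cherry', 'fox', 'book', 'sky', 'they'] (min_width=24, slack=0)
Line 4: ['chapter', 'bird', 'refreshing'] (min_width=23, slack=1)
Line 5: ['deep', 'hard', 'umbrella'] (min_width=18, slack=6)
Line 6: ['evening', 'big', 'knife', 'knife'] (min_width=23, slack=1)
Line 7: ['on', 'light', 'heart', 'box'] (min_width=18, slack=6)
Line 8: ['yellow'] (min_width=6, slack=18)

Answer: 3 3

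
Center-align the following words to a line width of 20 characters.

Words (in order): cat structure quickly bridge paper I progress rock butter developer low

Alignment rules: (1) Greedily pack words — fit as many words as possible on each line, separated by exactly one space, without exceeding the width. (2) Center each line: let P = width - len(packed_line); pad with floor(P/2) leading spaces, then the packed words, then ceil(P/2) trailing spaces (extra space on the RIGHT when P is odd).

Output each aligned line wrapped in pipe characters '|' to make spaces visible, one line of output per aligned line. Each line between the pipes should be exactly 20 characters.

Answer: |   cat structure    |
|quickly bridge paper|
|  I progress rock   |
|butter developer low|

Derivation:
Line 1: ['cat', 'structure'] (min_width=13, slack=7)
Line 2: ['quickly', 'bridge', 'paper'] (min_width=20, slack=0)
Line 3: ['I', 'progress', 'rock'] (min_width=15, slack=5)
Line 4: ['butter', 'developer', 'low'] (min_width=20, slack=0)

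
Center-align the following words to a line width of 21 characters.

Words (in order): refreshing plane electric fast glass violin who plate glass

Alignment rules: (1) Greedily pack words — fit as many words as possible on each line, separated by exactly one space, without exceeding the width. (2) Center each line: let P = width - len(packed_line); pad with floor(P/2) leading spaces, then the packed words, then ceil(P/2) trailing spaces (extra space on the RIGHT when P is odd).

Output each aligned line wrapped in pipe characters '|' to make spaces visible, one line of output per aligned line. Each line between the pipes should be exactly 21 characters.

Answer: |  refreshing plane   |
| electric fast glass |
|  violin who plate   |
|        glass        |

Derivation:
Line 1: ['refreshing', 'plane'] (min_width=16, slack=5)
Line 2: ['electric', 'fast', 'glass'] (min_width=19, slack=2)
Line 3: ['violin', 'who', 'plate'] (min_width=16, slack=5)
Line 4: ['glass'] (min_width=5, slack=16)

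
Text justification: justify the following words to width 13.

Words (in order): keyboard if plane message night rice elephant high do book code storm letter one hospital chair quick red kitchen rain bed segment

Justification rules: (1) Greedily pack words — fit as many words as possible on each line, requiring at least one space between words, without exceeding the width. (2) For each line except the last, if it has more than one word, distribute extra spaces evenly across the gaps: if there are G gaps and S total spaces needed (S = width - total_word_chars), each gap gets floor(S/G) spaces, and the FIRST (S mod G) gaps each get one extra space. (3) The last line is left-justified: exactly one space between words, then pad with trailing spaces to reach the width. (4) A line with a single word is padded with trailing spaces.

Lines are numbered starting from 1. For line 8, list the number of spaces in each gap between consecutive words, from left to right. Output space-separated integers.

Line 1: ['keyboard', 'if'] (min_width=11, slack=2)
Line 2: ['plane', 'message'] (min_width=13, slack=0)
Line 3: ['night', 'rice'] (min_width=10, slack=3)
Line 4: ['elephant', 'high'] (min_width=13, slack=0)
Line 5: ['do', 'book', 'code'] (min_width=12, slack=1)
Line 6: ['storm', 'letter'] (min_width=12, slack=1)
Line 7: ['one', 'hospital'] (min_width=12, slack=1)
Line 8: ['chair', 'quick'] (min_width=11, slack=2)
Line 9: ['red', 'kitchen'] (min_width=11, slack=2)
Line 10: ['rain', 'bed'] (min_width=8, slack=5)
Line 11: ['segment'] (min_width=7, slack=6)

Answer: 3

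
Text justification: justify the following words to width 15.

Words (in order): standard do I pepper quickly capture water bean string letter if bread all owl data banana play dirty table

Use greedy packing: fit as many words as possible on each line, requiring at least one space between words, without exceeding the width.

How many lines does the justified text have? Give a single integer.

Line 1: ['standard', 'do', 'I'] (min_width=13, slack=2)
Line 2: ['pepper', 'quickly'] (min_width=14, slack=1)
Line 3: ['capture', 'water'] (min_width=13, slack=2)
Line 4: ['bean', 'string'] (min_width=11, slack=4)
Line 5: ['letter', 'if', 'bread'] (min_width=15, slack=0)
Line 6: ['all', 'owl', 'data'] (min_width=12, slack=3)
Line 7: ['banana', 'play'] (min_width=11, slack=4)
Line 8: ['dirty', 'table'] (min_width=11, slack=4)
Total lines: 8

Answer: 8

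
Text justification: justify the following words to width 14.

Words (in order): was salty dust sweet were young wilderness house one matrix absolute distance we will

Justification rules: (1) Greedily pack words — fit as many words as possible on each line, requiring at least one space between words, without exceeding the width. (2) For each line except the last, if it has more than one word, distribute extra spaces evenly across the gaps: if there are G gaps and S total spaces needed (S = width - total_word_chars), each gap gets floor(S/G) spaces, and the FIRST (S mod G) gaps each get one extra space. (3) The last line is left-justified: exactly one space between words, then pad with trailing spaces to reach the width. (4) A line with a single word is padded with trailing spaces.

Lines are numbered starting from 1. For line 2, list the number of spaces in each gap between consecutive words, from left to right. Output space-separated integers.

Answer: 5

Derivation:
Line 1: ['was', 'salty', 'dust'] (min_width=14, slack=0)
Line 2: ['sweet', 'were'] (min_width=10, slack=4)
Line 3: ['young'] (min_width=5, slack=9)
Line 4: ['wilderness'] (min_width=10, slack=4)
Line 5: ['house', 'one'] (min_width=9, slack=5)
Line 6: ['matrix'] (min_width=6, slack=8)
Line 7: ['absolute'] (min_width=8, slack=6)
Line 8: ['distance', 'we'] (min_width=11, slack=3)
Line 9: ['will'] (min_width=4, slack=10)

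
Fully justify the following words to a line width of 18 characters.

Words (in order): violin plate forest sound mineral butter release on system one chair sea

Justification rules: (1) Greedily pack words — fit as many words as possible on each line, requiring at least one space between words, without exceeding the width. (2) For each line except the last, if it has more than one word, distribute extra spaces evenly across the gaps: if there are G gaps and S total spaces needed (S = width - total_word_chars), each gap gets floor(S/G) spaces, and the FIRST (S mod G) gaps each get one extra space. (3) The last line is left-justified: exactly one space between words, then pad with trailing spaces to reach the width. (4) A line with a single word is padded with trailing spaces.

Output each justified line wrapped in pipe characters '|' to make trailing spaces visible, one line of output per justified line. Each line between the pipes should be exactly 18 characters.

Answer: |violin       plate|
|forest       sound|
|mineral     butter|
|release  on system|
|one chair sea     |

Derivation:
Line 1: ['violin', 'plate'] (min_width=12, slack=6)
Line 2: ['forest', 'sound'] (min_width=12, slack=6)
Line 3: ['mineral', 'butter'] (min_width=14, slack=4)
Line 4: ['release', 'on', 'system'] (min_width=17, slack=1)
Line 5: ['one', 'chair', 'sea'] (min_width=13, slack=5)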